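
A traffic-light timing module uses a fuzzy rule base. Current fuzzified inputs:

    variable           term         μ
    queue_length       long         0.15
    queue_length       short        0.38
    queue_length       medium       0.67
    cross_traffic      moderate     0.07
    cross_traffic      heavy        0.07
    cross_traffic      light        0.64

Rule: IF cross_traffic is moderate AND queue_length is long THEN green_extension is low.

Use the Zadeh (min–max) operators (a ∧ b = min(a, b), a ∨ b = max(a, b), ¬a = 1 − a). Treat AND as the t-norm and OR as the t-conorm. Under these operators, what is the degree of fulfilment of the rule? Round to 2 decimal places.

firing strength: moderate=0.07, long=0.15; AND[min(a, b)] → w = 0.07

0.07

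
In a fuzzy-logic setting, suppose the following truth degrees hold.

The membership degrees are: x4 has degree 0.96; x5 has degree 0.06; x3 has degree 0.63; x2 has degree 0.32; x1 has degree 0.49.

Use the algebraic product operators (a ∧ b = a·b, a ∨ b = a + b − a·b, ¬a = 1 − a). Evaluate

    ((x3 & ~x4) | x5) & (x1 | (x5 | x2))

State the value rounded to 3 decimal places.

~x4 = 1 − 0.9600 = 0.0400
x3 & ~x4 = a·b on (0.6300, 0.0400) = 0.0252
(x3 & ~x4) | x5 = a + b − a·b on (0.0252, 0.0600) = 0.0837
x5 | x2 = a + b − a·b on (0.0600, 0.3200) = 0.3608
x1 | (x5 | x2) = a + b − a·b on (0.4900, 0.3608) = 0.6740
((x3 & ~x4) | x5) & (x1 | (x5 | x2)) = a·b on (0.0837, 0.6740) = 0.0564

0.056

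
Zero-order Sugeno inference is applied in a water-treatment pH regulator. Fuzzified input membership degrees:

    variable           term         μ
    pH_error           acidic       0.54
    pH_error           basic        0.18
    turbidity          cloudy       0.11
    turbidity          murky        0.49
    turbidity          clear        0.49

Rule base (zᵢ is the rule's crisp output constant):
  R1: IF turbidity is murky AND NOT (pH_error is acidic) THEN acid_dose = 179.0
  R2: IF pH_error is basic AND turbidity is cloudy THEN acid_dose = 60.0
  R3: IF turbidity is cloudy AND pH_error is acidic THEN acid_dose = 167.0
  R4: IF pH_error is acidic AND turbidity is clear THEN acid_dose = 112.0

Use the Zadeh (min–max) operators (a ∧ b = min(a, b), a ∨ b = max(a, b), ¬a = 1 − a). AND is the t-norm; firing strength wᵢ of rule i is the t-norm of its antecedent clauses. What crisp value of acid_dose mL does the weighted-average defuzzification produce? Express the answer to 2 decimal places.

138.62

R1 (z=179.0): murky=0.49, ¬acidic=1−0.54=0.46; AND[min(a, b)] → w = 0.46
R2 (z=60.0): basic=0.18, cloudy=0.11; AND[min(a, b)] → w = 0.11
R3 (z=167.0): cloudy=0.11, acidic=0.54; AND[min(a, b)] → w = 0.11
R4 (z=112.0): acidic=0.54, clear=0.49; AND[min(a, b)] → w = 0.49
Weighted average = (0.46·179.0 + 0.11·60.0 + 0.11·167.0 + 0.49·112.0) / (0.46 + 0.11 + 0.11 + 0.49)
  = 162.1900 / 1.1700 = 138.62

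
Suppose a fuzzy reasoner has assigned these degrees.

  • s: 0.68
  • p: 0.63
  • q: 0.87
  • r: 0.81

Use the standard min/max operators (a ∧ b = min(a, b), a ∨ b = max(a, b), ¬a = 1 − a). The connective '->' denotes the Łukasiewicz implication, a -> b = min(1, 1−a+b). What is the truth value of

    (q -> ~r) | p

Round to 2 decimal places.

0.63

~r = 1 − 0.81 = 0.19
q -> ~r  [Łukasiewicz: min(1, 1−a+b)] with a=0.87, b=0.19 → 0.32
(q -> ~r) | p = max(a, b) on (0.32, 0.63) = 0.63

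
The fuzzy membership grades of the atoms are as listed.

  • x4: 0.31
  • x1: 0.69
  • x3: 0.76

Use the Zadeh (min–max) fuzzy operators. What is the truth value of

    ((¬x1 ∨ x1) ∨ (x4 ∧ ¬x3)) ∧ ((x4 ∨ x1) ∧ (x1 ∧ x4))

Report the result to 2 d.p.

¬x1 = 1 − 0.69 = 0.31
¬x1 ∨ x1 = max(a, b) on (0.31, 0.69) = 0.69
¬x3 = 1 − 0.76 = 0.24
x4 ∧ ¬x3 = min(a, b) on (0.31, 0.24) = 0.24
(¬x1 ∨ x1) ∨ (x4 ∧ ¬x3) = max(a, b) on (0.69, 0.24) = 0.69
x4 ∨ x1 = max(a, b) on (0.31, 0.69) = 0.69
x1 ∧ x4 = min(a, b) on (0.69, 0.31) = 0.31
(x4 ∨ x1) ∧ (x1 ∧ x4) = min(a, b) on (0.69, 0.31) = 0.31
((¬x1 ∨ x1) ∨ (x4 ∧ ¬x3)) ∧ ((x4 ∨ x1) ∧ (x1 ∧ x4)) = min(a, b) on (0.69, 0.31) = 0.31

0.31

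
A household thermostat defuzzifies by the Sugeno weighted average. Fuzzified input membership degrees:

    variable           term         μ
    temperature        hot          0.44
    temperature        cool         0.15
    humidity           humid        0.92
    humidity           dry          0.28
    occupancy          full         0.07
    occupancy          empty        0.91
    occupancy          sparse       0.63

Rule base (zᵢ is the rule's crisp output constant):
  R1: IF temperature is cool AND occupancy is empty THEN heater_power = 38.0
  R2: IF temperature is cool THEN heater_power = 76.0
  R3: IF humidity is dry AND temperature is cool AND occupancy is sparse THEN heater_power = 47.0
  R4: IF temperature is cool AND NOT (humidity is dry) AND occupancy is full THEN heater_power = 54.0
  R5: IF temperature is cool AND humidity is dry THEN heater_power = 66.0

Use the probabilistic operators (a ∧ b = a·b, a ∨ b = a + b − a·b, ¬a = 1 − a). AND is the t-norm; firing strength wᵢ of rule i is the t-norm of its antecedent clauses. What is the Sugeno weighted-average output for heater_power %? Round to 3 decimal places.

57.958

R1 (z=38.0): cool=0.15, empty=0.91; AND[a·b] → w = 0.1365
R2 (z=76.0): cool=0.15 → w = 0.1500
R3 (z=47.0): dry=0.28, cool=0.15, sparse=0.63; AND[a·b] → w = 0.0265
R4 (z=54.0): cool=0.15, ¬dry=1−0.28=0.72, full=0.07; AND[a·b] → w = 0.0076
R5 (z=66.0): cool=0.15, dry=0.28; AND[a·b] → w = 0.0420
Weighted average = (0.1365·38.0 + 0.1500·76.0 + 0.0265·47.0 + 0.0076·54.0 + 0.0420·66.0) / (0.1365 + 0.1500 + 0.0265 + 0.0076 + 0.0420)
  = 21.0109 / 0.3625 = 57.958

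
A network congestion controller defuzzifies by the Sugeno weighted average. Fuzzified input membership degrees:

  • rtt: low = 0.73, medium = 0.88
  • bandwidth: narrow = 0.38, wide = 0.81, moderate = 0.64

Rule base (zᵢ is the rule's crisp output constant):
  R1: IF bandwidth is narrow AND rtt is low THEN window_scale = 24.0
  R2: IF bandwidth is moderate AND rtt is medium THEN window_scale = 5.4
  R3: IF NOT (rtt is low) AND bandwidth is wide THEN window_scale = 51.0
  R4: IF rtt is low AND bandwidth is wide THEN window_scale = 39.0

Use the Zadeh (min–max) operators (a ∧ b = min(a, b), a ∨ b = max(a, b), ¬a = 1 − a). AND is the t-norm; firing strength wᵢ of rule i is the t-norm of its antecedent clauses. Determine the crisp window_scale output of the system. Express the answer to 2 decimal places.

27.14

R1 (z=24.0): narrow=0.38, low=0.73; AND[min(a, b)] → w = 0.38
R2 (z=5.4): moderate=0.64, medium=0.88; AND[min(a, b)] → w = 0.64
R3 (z=51.0): ¬low=1−0.73=0.27, wide=0.81; AND[min(a, b)] → w = 0.27
R4 (z=39.0): low=0.73, wide=0.81; AND[min(a, b)] → w = 0.73
Weighted average = (0.38·24.0 + 0.64·5.4 + 0.27·51.0 + 0.73·39.0) / (0.38 + 0.64 + 0.27 + 0.73)
  = 54.8160 / 2.0200 = 27.14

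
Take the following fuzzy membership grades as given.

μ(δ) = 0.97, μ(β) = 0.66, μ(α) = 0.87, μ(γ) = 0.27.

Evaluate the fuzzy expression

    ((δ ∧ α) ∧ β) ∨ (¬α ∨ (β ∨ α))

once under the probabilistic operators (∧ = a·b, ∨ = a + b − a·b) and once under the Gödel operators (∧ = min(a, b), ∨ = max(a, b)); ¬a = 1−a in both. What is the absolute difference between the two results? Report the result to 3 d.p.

0.113

Under probabilistic:
  δ ∧ α = a·b on (0.9700, 0.8700) = 0.8439
  (δ ∧ α) ∧ β = a·b on (0.8439, 0.6600) = 0.5570
  ¬α = 1 − 0.8700 = 0.1300
  β ∨ α = a + b − a·b on (0.6600, 0.8700) = 0.9558
  ¬α ∨ (β ∨ α) = a + b − a·b on (0.1300, 0.9558) = 0.9615
  ((δ ∧ α) ∧ β) ∨ (¬α ∨ (β ∨ α)) = a + b − a·b on (0.5570, 0.9615) = 0.9830
  → value = 0.9830
Under Gödel:
  δ ∧ α = min(a, b) on (0.97, 0.87) = 0.87
  (δ ∧ α) ∧ β = min(a, b) on (0.87, 0.66) = 0.66
  ¬α = 1 − 0.87 = 0.13
  β ∨ α = max(a, b) on (0.66, 0.87) = 0.87
  ¬α ∨ (β ∨ α) = max(a, b) on (0.13, 0.87) = 0.87
  ((δ ∧ α) ∧ β) ∨ (¬α ∨ (β ∨ α)) = max(a, b) on (0.66, 0.87) = 0.87
  → value = 0.8700
|0.9830 − 0.8700| = 0.113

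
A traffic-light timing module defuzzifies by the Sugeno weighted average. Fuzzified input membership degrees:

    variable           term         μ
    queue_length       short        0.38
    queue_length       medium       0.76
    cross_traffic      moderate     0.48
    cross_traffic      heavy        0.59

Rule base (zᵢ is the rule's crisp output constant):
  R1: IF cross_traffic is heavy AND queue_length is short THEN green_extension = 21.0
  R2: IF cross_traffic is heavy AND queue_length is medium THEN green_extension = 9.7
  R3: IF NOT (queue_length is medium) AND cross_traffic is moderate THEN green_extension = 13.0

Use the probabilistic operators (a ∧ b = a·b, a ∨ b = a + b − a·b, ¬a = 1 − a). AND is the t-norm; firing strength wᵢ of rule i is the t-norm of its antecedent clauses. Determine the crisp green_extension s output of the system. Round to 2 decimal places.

R1 (z=21.0): heavy=0.59, short=0.38; AND[a·b] → w = 0.2242
R2 (z=9.7): heavy=0.59, medium=0.76; AND[a·b] → w = 0.4484
R3 (z=13.0): ¬medium=1−0.76=0.24, moderate=0.48; AND[a·b] → w = 0.1152
Weighted average = (0.2242·21.0 + 0.4484·9.7 + 0.1152·13.0) / (0.2242 + 0.4484 + 0.1152)
  = 10.5553 / 0.7878 = 13.40

13.40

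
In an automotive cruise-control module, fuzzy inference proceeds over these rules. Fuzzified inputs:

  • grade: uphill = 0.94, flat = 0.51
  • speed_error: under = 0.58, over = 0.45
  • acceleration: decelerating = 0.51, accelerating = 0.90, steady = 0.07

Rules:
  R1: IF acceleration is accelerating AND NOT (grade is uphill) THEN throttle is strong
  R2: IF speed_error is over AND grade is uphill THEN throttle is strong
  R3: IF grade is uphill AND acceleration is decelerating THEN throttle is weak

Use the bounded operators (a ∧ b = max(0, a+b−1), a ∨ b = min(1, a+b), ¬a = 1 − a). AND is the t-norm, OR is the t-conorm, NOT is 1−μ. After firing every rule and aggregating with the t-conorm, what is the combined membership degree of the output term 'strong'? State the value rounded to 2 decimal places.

0.39

R1: accelerating=0.90, ¬uphill=1−0.94=0.06; AND[max(0, a+b−1)] → w = 0.00
R2: over=0.45, uphill=0.94; AND[max(0, a+b−1)] → w = 0.39
R3: uphill=0.94, decelerating=0.51; AND[max(0, a+b−1)] → w = 0.45
Rules with consequent 'strong': {R1, R2} → strengths 0.00, 0.39
Aggregate via t-conorm [min(1, a+b)]: 0.39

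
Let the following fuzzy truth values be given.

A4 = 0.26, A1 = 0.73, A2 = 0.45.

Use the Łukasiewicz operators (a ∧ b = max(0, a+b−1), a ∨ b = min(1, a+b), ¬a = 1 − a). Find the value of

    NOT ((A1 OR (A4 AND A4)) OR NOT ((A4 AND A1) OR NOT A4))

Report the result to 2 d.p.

0.01

A4 AND A4 = max(0, a+b−1) on (0.26, 0.26) = 0.00
A1 OR (A4 AND A4) = min(1, a+b) on (0.73, 0.00) = 0.73
A4 AND A1 = max(0, a+b−1) on (0.26, 0.73) = 0.00
NOT A4 = 1 − 0.26 = 0.74
(A4 AND A1) OR NOT A4 = min(1, a+b) on (0.00, 0.74) = 0.74
NOT ((A4 AND A1) OR NOT A4) = 1 − 0.74 = 0.26
(A1 OR (A4 AND A4)) OR NOT ((A4 AND A1) OR NOT A4) = min(1, a+b) on (0.73, 0.26) = 0.99
NOT ((A1 OR (A4 AND A4)) OR NOT ((A4 AND A1) OR NOT A4)) = 1 − 0.99 = 0.01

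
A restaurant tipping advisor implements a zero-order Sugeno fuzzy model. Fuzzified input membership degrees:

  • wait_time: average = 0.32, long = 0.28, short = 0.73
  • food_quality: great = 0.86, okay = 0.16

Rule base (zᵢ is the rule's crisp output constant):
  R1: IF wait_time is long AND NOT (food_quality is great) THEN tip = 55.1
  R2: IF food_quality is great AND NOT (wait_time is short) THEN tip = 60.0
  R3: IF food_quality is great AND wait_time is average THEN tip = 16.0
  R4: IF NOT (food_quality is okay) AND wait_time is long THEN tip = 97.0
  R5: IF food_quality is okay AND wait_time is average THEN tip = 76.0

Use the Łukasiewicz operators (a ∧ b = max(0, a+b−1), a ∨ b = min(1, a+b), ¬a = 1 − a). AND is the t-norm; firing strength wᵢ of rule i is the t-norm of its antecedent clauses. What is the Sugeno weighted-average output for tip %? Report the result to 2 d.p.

R1 (z=55.1): long=0.28, ¬great=1−0.86=0.14; AND[max(0, a+b−1)] → w = 0.00
R2 (z=60.0): great=0.86, ¬short=1−0.73=0.27; AND[max(0, a+b−1)] → w = 0.13
R3 (z=16.0): great=0.86, average=0.32; AND[max(0, a+b−1)] → w = 0.18
R4 (z=97.0): ¬okay=1−0.16=0.84, long=0.28; AND[max(0, a+b−1)] → w = 0.12
R5 (z=76.0): okay=0.16, average=0.32; AND[max(0, a+b−1)] → w = 0.00
Weighted average = (0.00·55.1 + 0.13·60.0 + 0.18·16.0 + 0.12·97.0 + 0.00·76.0) / (0.00 + 0.13 + 0.18 + 0.12 + 0.00)
  = 22.3200 / 0.4300 = 51.91

51.91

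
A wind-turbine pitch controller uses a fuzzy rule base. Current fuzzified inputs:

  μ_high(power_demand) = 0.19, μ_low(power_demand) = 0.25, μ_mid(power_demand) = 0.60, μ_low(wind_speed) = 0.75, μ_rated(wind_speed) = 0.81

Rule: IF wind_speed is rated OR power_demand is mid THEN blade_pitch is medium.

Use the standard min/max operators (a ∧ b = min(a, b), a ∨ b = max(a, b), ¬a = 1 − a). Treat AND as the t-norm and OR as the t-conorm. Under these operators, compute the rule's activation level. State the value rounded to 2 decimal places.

0.81

firing strength: rated=0.81, mid=0.60; OR[max(a, b)] → w = 0.81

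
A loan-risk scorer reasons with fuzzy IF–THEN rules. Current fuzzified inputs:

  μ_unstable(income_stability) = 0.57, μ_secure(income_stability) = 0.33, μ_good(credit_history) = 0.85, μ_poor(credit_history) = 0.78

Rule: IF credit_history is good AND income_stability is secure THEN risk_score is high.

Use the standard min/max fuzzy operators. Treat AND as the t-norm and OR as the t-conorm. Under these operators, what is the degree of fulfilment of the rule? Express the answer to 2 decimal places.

firing strength: good=0.85, secure=0.33; AND[min(a, b)] → w = 0.33

0.33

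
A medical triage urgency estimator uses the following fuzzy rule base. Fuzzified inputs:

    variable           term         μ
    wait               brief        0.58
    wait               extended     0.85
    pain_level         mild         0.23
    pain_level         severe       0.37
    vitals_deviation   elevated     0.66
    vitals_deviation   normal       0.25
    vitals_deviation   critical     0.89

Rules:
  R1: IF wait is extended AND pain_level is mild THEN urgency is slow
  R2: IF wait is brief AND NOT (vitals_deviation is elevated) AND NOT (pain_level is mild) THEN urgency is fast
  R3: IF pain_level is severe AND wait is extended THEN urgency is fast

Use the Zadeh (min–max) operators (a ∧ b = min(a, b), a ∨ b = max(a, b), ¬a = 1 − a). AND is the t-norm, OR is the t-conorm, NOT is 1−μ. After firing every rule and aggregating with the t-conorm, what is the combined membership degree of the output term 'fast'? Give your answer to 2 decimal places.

0.37

R1: extended=0.85, mild=0.23; AND[min(a, b)] → w = 0.23
R2: brief=0.58, ¬elevated=1−0.66=0.34, ¬mild=1−0.23=0.77; AND[min(a, b)] → w = 0.34
R3: severe=0.37, extended=0.85; AND[min(a, b)] → w = 0.37
Rules with consequent 'fast': {R2, R3} → strengths 0.34, 0.37
Aggregate via t-conorm [max(a, b)]: 0.37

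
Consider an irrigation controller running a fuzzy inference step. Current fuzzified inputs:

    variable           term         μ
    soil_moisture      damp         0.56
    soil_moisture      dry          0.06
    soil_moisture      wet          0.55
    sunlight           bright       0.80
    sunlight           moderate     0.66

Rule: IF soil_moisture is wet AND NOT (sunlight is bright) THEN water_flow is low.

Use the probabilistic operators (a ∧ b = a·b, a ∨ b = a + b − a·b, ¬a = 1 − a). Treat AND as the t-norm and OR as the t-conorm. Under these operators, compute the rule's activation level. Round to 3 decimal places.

firing strength: wet=0.55, ¬bright=1−0.80=0.20; AND[a·b] → w = 0.1100

0.110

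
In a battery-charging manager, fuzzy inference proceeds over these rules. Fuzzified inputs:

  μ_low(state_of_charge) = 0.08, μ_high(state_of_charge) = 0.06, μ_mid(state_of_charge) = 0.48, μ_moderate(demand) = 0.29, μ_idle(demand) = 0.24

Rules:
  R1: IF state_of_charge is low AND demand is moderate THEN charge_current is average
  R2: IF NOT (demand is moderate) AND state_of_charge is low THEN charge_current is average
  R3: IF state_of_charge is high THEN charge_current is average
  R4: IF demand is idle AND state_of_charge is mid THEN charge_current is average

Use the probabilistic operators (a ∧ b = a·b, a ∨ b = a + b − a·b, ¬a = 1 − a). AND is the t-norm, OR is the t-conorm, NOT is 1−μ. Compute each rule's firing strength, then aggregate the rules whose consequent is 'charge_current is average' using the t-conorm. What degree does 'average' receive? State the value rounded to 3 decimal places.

R1: low=0.08, moderate=0.29; AND[a·b] → w = 0.0232
R2: ¬moderate=1−0.29=0.71, low=0.08; AND[a·b] → w = 0.0568
R3: high=0.06 → w = 0.0600
R4: idle=0.24, mid=0.48; AND[a·b] → w = 0.1152
Rules with consequent 'average': {R1, R2, R3, R4} → strengths 0.0232, 0.0568, 0.0600, 0.1152
Aggregate via t-conorm [a + b − a·b]: 0.2337

0.234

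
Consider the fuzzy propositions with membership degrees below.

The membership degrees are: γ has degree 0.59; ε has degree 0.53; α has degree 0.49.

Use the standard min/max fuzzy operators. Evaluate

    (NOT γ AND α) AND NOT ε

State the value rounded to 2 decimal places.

NOT γ = 1 − 0.59 = 0.41
NOT γ AND α = min(a, b) on (0.41, 0.49) = 0.41
NOT ε = 1 − 0.53 = 0.47
(NOT γ AND α) AND NOT ε = min(a, b) on (0.41, 0.47) = 0.41

0.41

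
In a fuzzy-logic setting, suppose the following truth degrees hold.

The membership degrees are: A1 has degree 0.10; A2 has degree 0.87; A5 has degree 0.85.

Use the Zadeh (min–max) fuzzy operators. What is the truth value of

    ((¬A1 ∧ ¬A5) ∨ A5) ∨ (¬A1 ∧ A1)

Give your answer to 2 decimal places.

¬A1 = 1 − 0.10 = 0.90
¬A5 = 1 − 0.85 = 0.15
¬A1 ∧ ¬A5 = min(a, b) on (0.90, 0.15) = 0.15
(¬A1 ∧ ¬A5) ∨ A5 = max(a, b) on (0.15, 0.85) = 0.85
¬A1 = 1 − 0.10 = 0.90
¬A1 ∧ A1 = min(a, b) on (0.90, 0.10) = 0.10
((¬A1 ∧ ¬A5) ∨ A5) ∨ (¬A1 ∧ A1) = max(a, b) on (0.85, 0.10) = 0.85

0.85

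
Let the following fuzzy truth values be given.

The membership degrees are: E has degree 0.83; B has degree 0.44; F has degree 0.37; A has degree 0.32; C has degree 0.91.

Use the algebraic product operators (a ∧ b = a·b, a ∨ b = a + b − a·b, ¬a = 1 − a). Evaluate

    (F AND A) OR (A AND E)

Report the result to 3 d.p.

0.353

F AND A = a·b on (0.3700, 0.3200) = 0.1184
A AND E = a·b on (0.3200, 0.8300) = 0.2656
(F AND A) OR (A AND E) = a + b − a·b on (0.1184, 0.2656) = 0.3526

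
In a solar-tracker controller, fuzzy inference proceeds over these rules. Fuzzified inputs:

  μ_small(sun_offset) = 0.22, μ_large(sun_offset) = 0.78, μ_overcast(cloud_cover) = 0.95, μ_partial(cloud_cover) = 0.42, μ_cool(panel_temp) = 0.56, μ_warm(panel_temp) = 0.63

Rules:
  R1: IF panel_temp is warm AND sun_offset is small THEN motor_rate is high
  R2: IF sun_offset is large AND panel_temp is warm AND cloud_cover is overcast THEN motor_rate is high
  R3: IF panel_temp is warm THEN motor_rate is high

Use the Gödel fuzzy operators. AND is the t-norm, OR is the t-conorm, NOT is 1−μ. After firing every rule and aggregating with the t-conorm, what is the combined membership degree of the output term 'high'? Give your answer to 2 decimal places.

0.63

R1: warm=0.63, small=0.22; AND[min(a, b)] → w = 0.22
R2: large=0.78, warm=0.63, overcast=0.95; AND[min(a, b)] → w = 0.63
R3: warm=0.63 → w = 0.63
Rules with consequent 'high': {R1, R2, R3} → strengths 0.22, 0.63, 0.63
Aggregate via t-conorm [max(a, b)]: 0.63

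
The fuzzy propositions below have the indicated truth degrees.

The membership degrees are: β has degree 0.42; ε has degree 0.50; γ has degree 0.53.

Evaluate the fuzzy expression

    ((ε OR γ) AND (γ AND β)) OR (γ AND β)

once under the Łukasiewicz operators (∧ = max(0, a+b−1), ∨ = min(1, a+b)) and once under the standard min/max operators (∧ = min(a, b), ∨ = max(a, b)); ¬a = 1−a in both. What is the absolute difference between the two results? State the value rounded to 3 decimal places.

0.420

Under Łukasiewicz:
  ε OR γ = min(1, a+b) on (0.50, 0.53) = 1.00
  γ AND β = max(0, a+b−1) on (0.53, 0.42) = 0.00
  (ε OR γ) AND (γ AND β) = max(0, a+b−1) on (1.00, 0.00) = 0.00
  γ AND β = max(0, a+b−1) on (0.53, 0.42) = 0.00
  ((ε OR γ) AND (γ AND β)) OR (γ AND β) = min(1, a+b) on (0.00, 0.00) = 0.00
  → value = 0.0000
Under standard min/max:
  ε OR γ = max(a, b) on (0.50, 0.53) = 0.53
  γ AND β = min(a, b) on (0.53, 0.42) = 0.42
  (ε OR γ) AND (γ AND β) = min(a, b) on (0.53, 0.42) = 0.42
  γ AND β = min(a, b) on (0.53, 0.42) = 0.42
  ((ε OR γ) AND (γ AND β)) OR (γ AND β) = max(a, b) on (0.42, 0.42) = 0.42
  → value = 0.4200
|0.0000 − 0.4200| = 0.420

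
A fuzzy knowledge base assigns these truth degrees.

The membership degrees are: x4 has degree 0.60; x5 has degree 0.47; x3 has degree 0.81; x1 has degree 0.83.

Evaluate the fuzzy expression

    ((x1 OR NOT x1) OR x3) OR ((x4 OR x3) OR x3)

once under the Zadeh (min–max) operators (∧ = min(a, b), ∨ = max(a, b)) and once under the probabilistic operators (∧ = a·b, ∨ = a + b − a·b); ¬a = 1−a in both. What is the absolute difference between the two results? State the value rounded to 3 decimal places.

0.170

Under Zadeh (min–max):
  NOT x1 = 1 − 0.83 = 0.17
  x1 OR NOT x1 = max(a, b) on (0.83, 0.17) = 0.83
  (x1 OR NOT x1) OR x3 = max(a, b) on (0.83, 0.81) = 0.83
  x4 OR x3 = max(a, b) on (0.60, 0.81) = 0.81
  (x4 OR x3) OR x3 = max(a, b) on (0.81, 0.81) = 0.81
  ((x1 OR NOT x1) OR x3) OR ((x4 OR x3) OR x3) = max(a, b) on (0.83, 0.81) = 0.83
  → value = 0.8300
Under probabilistic:
  NOT x1 = 1 − 0.8300 = 0.1700
  x1 OR NOT x1 = a + b − a·b on (0.8300, 0.1700) = 0.8589
  (x1 OR NOT x1) OR x3 = a + b − a·b on (0.8589, 0.8100) = 0.9732
  x4 OR x3 = a + b − a·b on (0.6000, 0.8100) = 0.9240
  (x4 OR x3) OR x3 = a + b − a·b on (0.9240, 0.8100) = 0.9856
  ((x1 OR NOT x1) OR x3) OR ((x4 OR x3) OR x3) = a + b − a·b on (0.9732, 0.9856) = 0.9996
  → value = 0.9996
|0.8300 − 0.9996| = 0.170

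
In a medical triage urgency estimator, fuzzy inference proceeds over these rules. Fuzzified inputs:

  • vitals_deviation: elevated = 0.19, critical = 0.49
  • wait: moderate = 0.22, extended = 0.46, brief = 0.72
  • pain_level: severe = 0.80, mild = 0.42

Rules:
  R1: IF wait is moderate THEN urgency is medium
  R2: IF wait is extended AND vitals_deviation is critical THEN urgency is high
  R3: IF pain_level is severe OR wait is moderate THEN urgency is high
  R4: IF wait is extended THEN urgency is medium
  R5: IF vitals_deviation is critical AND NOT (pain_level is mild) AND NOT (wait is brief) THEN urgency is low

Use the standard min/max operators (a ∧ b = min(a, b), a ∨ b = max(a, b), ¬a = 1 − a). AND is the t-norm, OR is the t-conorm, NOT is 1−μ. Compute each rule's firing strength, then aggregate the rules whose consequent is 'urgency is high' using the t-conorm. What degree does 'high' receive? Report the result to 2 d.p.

R1: moderate=0.22 → w = 0.22
R2: extended=0.46, critical=0.49; AND[min(a, b)] → w = 0.46
R3: severe=0.80, moderate=0.22; OR[max(a, b)] → w = 0.80
R4: extended=0.46 → w = 0.46
R5: critical=0.49, ¬mild=1−0.42=0.58, ¬brief=1−0.72=0.28; AND[min(a, b)] → w = 0.28
Rules with consequent 'high': {R2, R3} → strengths 0.46, 0.80
Aggregate via t-conorm [max(a, b)]: 0.80

0.80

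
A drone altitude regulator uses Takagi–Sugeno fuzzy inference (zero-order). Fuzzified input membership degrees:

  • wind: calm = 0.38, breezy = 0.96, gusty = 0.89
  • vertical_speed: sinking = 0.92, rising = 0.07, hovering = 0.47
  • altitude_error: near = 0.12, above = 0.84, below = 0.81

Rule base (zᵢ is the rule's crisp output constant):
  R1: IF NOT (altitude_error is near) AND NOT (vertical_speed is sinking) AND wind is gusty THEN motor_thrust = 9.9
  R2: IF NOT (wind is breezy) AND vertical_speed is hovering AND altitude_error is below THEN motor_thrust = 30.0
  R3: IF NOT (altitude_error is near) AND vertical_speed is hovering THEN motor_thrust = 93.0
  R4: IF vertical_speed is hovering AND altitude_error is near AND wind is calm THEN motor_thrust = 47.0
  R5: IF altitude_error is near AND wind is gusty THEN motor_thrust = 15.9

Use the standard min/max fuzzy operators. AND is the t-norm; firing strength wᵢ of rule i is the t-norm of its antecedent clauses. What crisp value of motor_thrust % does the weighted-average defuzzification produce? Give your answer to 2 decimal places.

R1 (z=9.9): ¬near=1−0.12=0.88, ¬sinking=1−0.92=0.08, gusty=0.89; AND[min(a, b)] → w = 0.08
R2 (z=30.0): ¬breezy=1−0.96=0.04, hovering=0.47, below=0.81; AND[min(a, b)] → w = 0.04
R3 (z=93.0): ¬near=1−0.12=0.88, hovering=0.47; AND[min(a, b)] → w = 0.47
R4 (z=47.0): hovering=0.47, near=0.12, calm=0.38; AND[min(a, b)] → w = 0.12
R5 (z=15.9): near=0.12, gusty=0.89; AND[min(a, b)] → w = 0.12
Weighted average = (0.08·9.9 + 0.04·30.0 + 0.47·93.0 + 0.12·47.0 + 0.12·15.9) / (0.08 + 0.04 + 0.47 + 0.12 + 0.12)
  = 53.2500 / 0.8300 = 64.16

64.16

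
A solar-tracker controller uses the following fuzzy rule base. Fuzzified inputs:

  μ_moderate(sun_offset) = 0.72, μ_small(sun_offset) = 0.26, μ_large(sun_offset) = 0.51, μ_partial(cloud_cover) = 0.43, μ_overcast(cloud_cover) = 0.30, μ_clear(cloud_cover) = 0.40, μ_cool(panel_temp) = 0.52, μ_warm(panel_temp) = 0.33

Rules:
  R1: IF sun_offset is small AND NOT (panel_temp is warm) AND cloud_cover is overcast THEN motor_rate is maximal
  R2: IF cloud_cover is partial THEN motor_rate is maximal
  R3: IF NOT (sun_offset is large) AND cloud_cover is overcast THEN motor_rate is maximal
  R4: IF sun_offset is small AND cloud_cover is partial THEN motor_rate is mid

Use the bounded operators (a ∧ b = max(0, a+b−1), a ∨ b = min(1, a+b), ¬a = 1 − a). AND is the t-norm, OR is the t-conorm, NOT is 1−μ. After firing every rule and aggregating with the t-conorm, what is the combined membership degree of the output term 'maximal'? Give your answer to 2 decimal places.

0.43

R1: small=0.26, ¬warm=1−0.33=0.67, overcast=0.30; AND[max(0, a+b−1)] → w = 0.00
R2: partial=0.43 → w = 0.43
R3: ¬large=1−0.51=0.49, overcast=0.30; AND[max(0, a+b−1)] → w = 0.00
R4: small=0.26, partial=0.43; AND[max(0, a+b−1)] → w = 0.00
Rules with consequent 'maximal': {R1, R2, R3} → strengths 0.00, 0.43, 0.00
Aggregate via t-conorm [min(1, a+b)]: 0.43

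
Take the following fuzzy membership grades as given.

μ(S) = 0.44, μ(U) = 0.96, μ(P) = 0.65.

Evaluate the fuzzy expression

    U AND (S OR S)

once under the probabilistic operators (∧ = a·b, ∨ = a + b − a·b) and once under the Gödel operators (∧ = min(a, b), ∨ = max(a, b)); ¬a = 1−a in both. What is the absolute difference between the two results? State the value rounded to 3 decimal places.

0.219

Under probabilistic:
  S OR S = a + b − a·b on (0.4400, 0.4400) = 0.6864
  U AND (S OR S) = a·b on (0.9600, 0.6864) = 0.6589
  → value = 0.6589
Under Gödel:
  S OR S = max(a, b) on (0.44, 0.44) = 0.44
  U AND (S OR S) = min(a, b) on (0.96, 0.44) = 0.44
  → value = 0.4400
|0.6589 − 0.4400| = 0.219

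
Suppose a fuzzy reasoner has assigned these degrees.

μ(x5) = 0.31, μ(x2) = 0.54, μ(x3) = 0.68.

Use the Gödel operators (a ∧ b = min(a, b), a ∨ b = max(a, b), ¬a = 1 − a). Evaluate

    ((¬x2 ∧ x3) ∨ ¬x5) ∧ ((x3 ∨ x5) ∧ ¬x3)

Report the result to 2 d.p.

¬x2 = 1 − 0.54 = 0.46
¬x2 ∧ x3 = min(a, b) on (0.46, 0.68) = 0.46
¬x5 = 1 − 0.31 = 0.69
(¬x2 ∧ x3) ∨ ¬x5 = max(a, b) on (0.46, 0.69) = 0.69
x3 ∨ x5 = max(a, b) on (0.68, 0.31) = 0.68
¬x3 = 1 − 0.68 = 0.32
(x3 ∨ x5) ∧ ¬x3 = min(a, b) on (0.68, 0.32) = 0.32
((¬x2 ∧ x3) ∨ ¬x5) ∧ ((x3 ∨ x5) ∧ ¬x3) = min(a, b) on (0.69, 0.32) = 0.32

0.32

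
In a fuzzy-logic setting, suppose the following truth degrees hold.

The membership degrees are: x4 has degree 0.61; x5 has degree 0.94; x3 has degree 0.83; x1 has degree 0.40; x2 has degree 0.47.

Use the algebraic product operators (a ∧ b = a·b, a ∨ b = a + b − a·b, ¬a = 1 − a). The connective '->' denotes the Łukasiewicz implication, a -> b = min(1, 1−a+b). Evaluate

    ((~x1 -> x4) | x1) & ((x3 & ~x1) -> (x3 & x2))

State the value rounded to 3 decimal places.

~x1 = 1 − 0.4000 = 0.6000
~x1 -> x4  [Łukasiewicz: min(1, 1−a+b)] with a=0.6000, b=0.6100 → 1.0000
(~x1 -> x4) | x1 = a + b − a·b on (1.0000, 0.4000) = 1.0000
~x1 = 1 − 0.4000 = 0.6000
x3 & ~x1 = a·b on (0.8300, 0.6000) = 0.4980
x3 & x2 = a·b on (0.8300, 0.4700) = 0.3901
(x3 & ~x1) -> (x3 & x2)  [Łukasiewicz: min(1, 1−a+b)] with a=0.4980, b=0.3901 → 0.8921
((~x1 -> x4) | x1) & ((x3 & ~x1) -> (x3 & x2)) = a·b on (1.0000, 0.8921) = 0.8921

0.892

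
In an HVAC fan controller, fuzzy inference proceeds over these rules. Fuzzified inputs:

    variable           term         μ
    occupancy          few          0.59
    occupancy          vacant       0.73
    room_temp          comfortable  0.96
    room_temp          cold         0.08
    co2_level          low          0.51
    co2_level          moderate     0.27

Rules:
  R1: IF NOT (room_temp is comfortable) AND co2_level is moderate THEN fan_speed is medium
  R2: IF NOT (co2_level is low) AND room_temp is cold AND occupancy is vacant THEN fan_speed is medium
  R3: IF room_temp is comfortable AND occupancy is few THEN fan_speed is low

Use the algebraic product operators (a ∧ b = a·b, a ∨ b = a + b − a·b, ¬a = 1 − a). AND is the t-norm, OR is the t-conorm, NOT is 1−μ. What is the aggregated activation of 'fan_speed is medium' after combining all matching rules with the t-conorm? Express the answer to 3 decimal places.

R1: ¬comfortable=1−0.96=0.04, moderate=0.27; AND[a·b] → w = 0.0108
R2: ¬low=1−0.51=0.49, cold=0.08, vacant=0.73; AND[a·b] → w = 0.0286
R3: comfortable=0.96, few=0.59; AND[a·b] → w = 0.5664
Rules with consequent 'medium': {R1, R2} → strengths 0.0108, 0.0286
Aggregate via t-conorm [a + b − a·b]: 0.0391

0.039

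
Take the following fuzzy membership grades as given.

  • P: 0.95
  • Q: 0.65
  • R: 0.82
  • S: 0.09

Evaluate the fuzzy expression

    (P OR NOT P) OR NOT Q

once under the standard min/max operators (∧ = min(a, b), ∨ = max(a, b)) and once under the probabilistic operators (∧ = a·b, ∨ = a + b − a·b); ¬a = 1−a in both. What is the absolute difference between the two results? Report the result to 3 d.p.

0.019

Under standard min/max:
  NOT P = 1 − 0.95 = 0.05
  P OR NOT P = max(a, b) on (0.95, 0.05) = 0.95
  NOT Q = 1 − 0.65 = 0.35
  (P OR NOT P) OR NOT Q = max(a, b) on (0.95, 0.35) = 0.95
  → value = 0.9500
Under probabilistic:
  NOT P = 1 − 0.9500 = 0.0500
  P OR NOT P = a + b − a·b on (0.9500, 0.0500) = 0.9525
  NOT Q = 1 − 0.6500 = 0.3500
  (P OR NOT P) OR NOT Q = a + b − a·b on (0.9525, 0.3500) = 0.9691
  → value = 0.9691
|0.9500 − 0.9691| = 0.019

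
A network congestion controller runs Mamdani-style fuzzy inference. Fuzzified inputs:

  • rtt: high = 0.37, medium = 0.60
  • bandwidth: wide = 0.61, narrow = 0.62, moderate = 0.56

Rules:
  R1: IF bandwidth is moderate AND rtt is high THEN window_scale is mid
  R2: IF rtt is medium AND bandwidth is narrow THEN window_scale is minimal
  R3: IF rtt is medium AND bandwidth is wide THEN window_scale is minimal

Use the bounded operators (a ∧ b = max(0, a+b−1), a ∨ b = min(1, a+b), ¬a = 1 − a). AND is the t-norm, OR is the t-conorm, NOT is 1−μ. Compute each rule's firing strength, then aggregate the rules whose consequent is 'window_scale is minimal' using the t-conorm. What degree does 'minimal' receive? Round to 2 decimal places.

0.43

R1: moderate=0.56, high=0.37; AND[max(0, a+b−1)] → w = 0.00
R2: medium=0.60, narrow=0.62; AND[max(0, a+b−1)] → w = 0.22
R3: medium=0.60, wide=0.61; AND[max(0, a+b−1)] → w = 0.21
Rules with consequent 'minimal': {R2, R3} → strengths 0.22, 0.21
Aggregate via t-conorm [min(1, a+b)]: 0.43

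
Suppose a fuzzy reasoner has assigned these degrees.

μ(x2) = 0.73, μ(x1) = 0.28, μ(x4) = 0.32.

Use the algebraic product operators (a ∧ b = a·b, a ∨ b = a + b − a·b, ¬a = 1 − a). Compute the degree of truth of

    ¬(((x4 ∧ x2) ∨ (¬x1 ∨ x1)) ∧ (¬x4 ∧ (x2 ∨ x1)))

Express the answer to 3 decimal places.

x4 ∧ x2 = a·b on (0.3200, 0.7300) = 0.2336
¬x1 = 1 − 0.2800 = 0.7200
¬x1 ∨ x1 = a + b − a·b on (0.7200, 0.2800) = 0.7984
(x4 ∧ x2) ∨ (¬x1 ∨ x1) = a + b − a·b on (0.2336, 0.7984) = 0.8455
¬x4 = 1 − 0.3200 = 0.6800
x2 ∨ x1 = a + b − a·b on (0.7300, 0.2800) = 0.8056
¬x4 ∧ (x2 ∨ x1) = a·b on (0.6800, 0.8056) = 0.5478
((x4 ∧ x2) ∨ (¬x1 ∨ x1)) ∧ (¬x4 ∧ (x2 ∨ x1)) = a·b on (0.8455, 0.5478) = 0.4632
¬(((x4 ∧ x2) ∨ (¬x1 ∨ x1)) ∧ (¬x4 ∧ (x2 ∨ x1))) = 1 − 0.4632 = 0.5368

0.537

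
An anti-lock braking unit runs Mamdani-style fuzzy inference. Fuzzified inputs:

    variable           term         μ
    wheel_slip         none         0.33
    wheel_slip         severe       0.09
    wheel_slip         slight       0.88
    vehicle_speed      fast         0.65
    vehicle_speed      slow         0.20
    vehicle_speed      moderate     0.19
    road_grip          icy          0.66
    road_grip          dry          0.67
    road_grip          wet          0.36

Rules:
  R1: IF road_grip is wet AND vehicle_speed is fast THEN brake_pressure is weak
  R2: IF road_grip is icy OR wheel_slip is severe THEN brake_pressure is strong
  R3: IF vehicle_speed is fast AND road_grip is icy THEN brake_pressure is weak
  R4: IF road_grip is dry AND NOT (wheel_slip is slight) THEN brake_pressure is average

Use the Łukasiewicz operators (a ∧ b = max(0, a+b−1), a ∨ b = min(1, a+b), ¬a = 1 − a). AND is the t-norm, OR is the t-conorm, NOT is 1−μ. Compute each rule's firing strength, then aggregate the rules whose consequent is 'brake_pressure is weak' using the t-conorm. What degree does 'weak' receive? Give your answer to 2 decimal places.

R1: wet=0.36, fast=0.65; AND[max(0, a+b−1)] → w = 0.01
R2: icy=0.66, severe=0.09; OR[min(1, a+b)] → w = 0.75
R3: fast=0.65, icy=0.66; AND[max(0, a+b−1)] → w = 0.31
R4: dry=0.67, ¬slight=1−0.88=0.12; AND[max(0, a+b−1)] → w = 0.00
Rules with consequent 'weak': {R1, R3} → strengths 0.01, 0.31
Aggregate via t-conorm [min(1, a+b)]: 0.32

0.32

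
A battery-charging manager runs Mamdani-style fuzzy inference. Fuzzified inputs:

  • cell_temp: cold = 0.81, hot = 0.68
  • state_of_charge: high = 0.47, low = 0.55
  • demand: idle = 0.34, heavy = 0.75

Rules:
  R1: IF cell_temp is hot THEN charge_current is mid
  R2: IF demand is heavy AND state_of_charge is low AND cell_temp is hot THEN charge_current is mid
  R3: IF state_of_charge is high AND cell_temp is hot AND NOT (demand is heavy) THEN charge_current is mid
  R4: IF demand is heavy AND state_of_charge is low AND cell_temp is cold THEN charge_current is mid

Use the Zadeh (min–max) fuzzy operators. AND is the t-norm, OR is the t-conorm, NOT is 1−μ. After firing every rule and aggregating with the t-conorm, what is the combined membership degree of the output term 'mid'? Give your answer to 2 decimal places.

0.68

R1: hot=0.68 → w = 0.68
R2: heavy=0.75, low=0.55, hot=0.68; AND[min(a, b)] → w = 0.55
R3: high=0.47, hot=0.68, ¬heavy=1−0.75=0.25; AND[min(a, b)] → w = 0.25
R4: heavy=0.75, low=0.55, cold=0.81; AND[min(a, b)] → w = 0.55
Rules with consequent 'mid': {R1, R2, R3, R4} → strengths 0.68, 0.55, 0.25, 0.55
Aggregate via t-conorm [max(a, b)]: 0.68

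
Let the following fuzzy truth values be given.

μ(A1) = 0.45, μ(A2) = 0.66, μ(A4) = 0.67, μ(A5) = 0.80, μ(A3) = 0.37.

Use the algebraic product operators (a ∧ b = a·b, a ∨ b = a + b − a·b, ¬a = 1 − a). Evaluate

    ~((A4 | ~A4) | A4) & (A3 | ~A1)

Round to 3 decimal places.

0.052

~A4 = 1 − 0.6700 = 0.3300
A4 | ~A4 = a + b − a·b on (0.6700, 0.3300) = 0.7789
(A4 | ~A4) | A4 = a + b − a·b on (0.7789, 0.6700) = 0.9270
~((A4 | ~A4) | A4) = 1 − 0.9270 = 0.0730
~A1 = 1 − 0.4500 = 0.5500
A3 | ~A1 = a + b − a·b on (0.3700, 0.5500) = 0.7165
~((A4 | ~A4) | A4) & (A3 | ~A1) = a·b on (0.0730, 0.7165) = 0.0523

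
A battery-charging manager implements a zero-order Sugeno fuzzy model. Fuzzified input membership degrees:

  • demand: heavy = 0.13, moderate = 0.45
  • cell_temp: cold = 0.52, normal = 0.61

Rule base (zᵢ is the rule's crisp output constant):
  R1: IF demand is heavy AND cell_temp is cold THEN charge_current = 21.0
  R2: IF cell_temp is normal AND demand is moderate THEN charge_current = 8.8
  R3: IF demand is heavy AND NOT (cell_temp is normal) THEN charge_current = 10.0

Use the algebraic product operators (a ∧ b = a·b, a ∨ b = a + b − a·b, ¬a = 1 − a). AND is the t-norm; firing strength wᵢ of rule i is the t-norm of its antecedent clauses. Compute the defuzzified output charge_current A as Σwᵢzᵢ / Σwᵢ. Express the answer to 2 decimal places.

R1 (z=21.0): heavy=0.13, cold=0.52; AND[a·b] → w = 0.0676
R2 (z=8.8): normal=0.61, moderate=0.45; AND[a·b] → w = 0.2745
R3 (z=10.0): heavy=0.13, ¬normal=1−0.61=0.39; AND[a·b] → w = 0.0507
Weighted average = (0.0676·21.0 + 0.2745·8.8 + 0.0507·10.0) / (0.0676 + 0.2745 + 0.0507)
  = 4.3422 / 0.3928 = 11.05

11.05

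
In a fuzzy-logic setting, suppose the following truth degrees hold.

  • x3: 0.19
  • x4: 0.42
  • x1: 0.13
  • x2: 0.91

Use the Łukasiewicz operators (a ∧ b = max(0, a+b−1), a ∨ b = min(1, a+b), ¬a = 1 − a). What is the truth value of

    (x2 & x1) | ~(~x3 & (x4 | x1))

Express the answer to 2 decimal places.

x2 & x1 = max(0, a+b−1) on (0.91, 0.13) = 0.04
~x3 = 1 − 0.19 = 0.81
x4 | x1 = min(1, a+b) on (0.42, 0.13) = 0.55
~x3 & (x4 | x1) = max(0, a+b−1) on (0.81, 0.55) = 0.36
~(~x3 & (x4 | x1)) = 1 − 0.36 = 0.64
(x2 & x1) | ~(~x3 & (x4 | x1)) = min(1, a+b) on (0.04, 0.64) = 0.68

0.68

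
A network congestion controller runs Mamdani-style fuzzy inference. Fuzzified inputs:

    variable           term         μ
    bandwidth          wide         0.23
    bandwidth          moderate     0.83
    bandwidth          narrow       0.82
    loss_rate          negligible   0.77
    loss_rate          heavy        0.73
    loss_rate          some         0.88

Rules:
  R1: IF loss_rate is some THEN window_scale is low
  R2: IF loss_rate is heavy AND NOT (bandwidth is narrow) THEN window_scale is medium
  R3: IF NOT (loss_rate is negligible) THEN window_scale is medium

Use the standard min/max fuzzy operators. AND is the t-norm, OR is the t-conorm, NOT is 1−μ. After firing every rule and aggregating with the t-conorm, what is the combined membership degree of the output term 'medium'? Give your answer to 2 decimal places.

R1: some=0.88 → w = 0.88
R2: heavy=0.73, ¬narrow=1−0.82=0.18; AND[min(a, b)] → w = 0.18
R3: ¬negligible=1−0.77=0.23 → w = 0.23
Rules with consequent 'medium': {R2, R3} → strengths 0.18, 0.23
Aggregate via t-conorm [max(a, b)]: 0.23

0.23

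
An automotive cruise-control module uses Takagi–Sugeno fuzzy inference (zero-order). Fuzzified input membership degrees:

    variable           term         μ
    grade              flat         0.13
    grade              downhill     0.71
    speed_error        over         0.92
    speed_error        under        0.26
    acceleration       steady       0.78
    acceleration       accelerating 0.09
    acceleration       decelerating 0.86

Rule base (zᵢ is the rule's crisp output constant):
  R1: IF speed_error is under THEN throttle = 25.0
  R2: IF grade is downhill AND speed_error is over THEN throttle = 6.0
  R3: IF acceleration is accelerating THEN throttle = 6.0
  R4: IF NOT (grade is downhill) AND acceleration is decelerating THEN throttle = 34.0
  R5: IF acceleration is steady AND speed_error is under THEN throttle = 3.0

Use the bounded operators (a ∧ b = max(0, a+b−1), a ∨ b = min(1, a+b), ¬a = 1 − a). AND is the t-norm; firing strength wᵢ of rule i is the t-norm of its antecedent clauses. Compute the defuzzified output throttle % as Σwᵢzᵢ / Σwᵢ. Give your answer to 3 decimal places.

13.709

R1 (z=25.0): under=0.26 → w = 0.26
R2 (z=6.0): downhill=0.71, over=0.92; AND[max(0, a+b−1)] → w = 0.63
R3 (z=6.0): accelerating=0.09 → w = 0.09
R4 (z=34.0): ¬downhill=1−0.71=0.29, decelerating=0.86; AND[max(0, a+b−1)] → w = 0.15
R5 (z=3.0): steady=0.78, under=0.26; AND[max(0, a+b−1)] → w = 0.04
Weighted average = (0.26·25.0 + 0.63·6.0 + 0.09·6.0 + 0.15·34.0 + 0.04·3.0) / (0.26 + 0.63 + 0.09 + 0.15 + 0.04)
  = 16.0400 / 1.1700 = 13.709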